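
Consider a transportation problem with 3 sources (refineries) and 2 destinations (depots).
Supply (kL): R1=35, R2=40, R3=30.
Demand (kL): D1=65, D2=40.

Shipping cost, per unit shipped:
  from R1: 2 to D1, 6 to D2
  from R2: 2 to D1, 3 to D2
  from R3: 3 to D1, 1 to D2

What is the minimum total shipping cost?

One minimum-cost allocation:
  R1->D1: 35 kL
  R2->D1: 30 kL
  R2->D2: 10 kL
  R3->D2: 30 kL
Total cost = 190.

190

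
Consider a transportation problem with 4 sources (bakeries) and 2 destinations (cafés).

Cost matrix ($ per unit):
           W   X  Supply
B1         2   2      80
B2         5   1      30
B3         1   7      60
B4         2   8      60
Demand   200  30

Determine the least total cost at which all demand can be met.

370

Optimal allocation:
  B1 to W: 80 × $2 = $160
  B2 to X: 30 × $1 = $30
  B3 to W: 60 × $1 = $60
  B4 to W: 60 × $2 = $120
Total = 160 + 30 + 60 + 120 = $370.
(Supply check: B1 ships 80; B2 ships 30; B3 ships 60; B4 ships 60.)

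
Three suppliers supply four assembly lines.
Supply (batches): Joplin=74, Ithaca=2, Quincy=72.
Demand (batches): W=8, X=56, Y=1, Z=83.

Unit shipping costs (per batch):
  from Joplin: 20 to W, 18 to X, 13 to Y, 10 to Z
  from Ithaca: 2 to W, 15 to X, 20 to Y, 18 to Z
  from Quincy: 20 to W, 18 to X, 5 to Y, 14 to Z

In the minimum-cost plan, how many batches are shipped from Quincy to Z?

9

The minimum-cost plan:
  Joplin–Z: 74 × 10 = 740
  Ithaca–W: 2 × 2 = 4
  Quincy–W: 6 × 20 = 120
  Quincy–X: 56 × 18 = 1008
  Quincy–Y: 1 × 5 = 5
  Quincy–Z: 9 × 14 = 126
Total cost = 2003.
So Quincy→Z carries 9 batches.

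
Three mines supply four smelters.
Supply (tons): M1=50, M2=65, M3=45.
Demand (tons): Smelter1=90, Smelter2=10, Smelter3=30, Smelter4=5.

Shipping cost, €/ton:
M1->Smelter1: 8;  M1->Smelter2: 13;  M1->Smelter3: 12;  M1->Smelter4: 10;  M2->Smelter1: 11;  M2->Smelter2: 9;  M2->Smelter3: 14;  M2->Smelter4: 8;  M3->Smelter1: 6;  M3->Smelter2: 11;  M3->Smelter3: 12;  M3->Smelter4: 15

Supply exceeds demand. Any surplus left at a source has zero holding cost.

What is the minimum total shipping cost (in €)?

One minimum-cost allocation:
  M1→Smelter1: 45 × €8 = €360
  M1→Smelter3: 5 × €12 = €60
  M2→Smelter2: 10 × €9 = €90
  M2→Smelter3: 25 × €14 = €350
  M2→Smelter4: 5 × €8 = €40
  M3→Smelter1: 45 × €6 = €270
Total = 360 + 60 + 90 + 350 + 40 + 270 = €1170.

1170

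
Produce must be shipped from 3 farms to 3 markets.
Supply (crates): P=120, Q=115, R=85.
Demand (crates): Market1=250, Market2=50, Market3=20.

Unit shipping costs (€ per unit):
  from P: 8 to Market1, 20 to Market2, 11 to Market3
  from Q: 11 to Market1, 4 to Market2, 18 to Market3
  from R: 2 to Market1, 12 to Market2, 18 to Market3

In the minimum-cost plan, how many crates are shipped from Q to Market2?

50

Optimal shipments:
  P->Market1: 100 × €8 = €800
  P->Market3: 20 × €11 = €220
  Q->Market1: 65 × €11 = €715
  Q->Market2: 50 × €4 = €200
  R->Market1: 85 × €2 = €170
Total cost = €2105.
So Q→Market2 carries 50 crates.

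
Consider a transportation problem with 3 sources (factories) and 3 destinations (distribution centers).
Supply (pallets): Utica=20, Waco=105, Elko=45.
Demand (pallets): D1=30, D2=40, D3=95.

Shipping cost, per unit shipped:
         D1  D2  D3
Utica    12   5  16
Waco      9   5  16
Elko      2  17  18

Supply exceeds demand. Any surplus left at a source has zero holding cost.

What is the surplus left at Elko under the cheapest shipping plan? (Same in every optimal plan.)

5

An optimal plan:
  Utica->D2: 20 pallets
  Waco->D2: 20 pallets
  Waco->D3: 85 pallets
  Elko->D1: 30 pallets
  Elko->D3: 10 pallets
Total cost = 1800.
Elko ships 40 of its 45, leaving 5.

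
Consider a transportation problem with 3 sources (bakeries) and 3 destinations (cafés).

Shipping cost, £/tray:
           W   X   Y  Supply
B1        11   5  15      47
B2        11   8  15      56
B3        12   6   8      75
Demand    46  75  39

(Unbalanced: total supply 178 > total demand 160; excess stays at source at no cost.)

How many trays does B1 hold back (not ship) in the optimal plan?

0

Minimum-cost shipments:
  B1→X: 47 × £5 = £235
  B2→W: 46 × £11 = £506
  B3→X: 28 × £6 = £168
  B3→Y: 39 × £8 = £312
Total cost = £1221.
B1 ships 47 of its 47, leaving 0.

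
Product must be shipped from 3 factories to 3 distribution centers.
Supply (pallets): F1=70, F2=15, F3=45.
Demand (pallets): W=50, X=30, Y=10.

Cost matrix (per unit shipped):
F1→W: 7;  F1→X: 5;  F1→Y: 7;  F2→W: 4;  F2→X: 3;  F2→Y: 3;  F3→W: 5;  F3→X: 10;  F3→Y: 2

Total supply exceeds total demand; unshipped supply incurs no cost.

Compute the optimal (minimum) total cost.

One minimum-cost allocation:
  F1→X: 30 × 5 = 150
  F2→W: 15 × 4 = 60
  F3→W: 35 × 5 = 175
  F3→Y: 10 × 2 = 20
Total = 150 + 60 + 175 + 20 = 405.

405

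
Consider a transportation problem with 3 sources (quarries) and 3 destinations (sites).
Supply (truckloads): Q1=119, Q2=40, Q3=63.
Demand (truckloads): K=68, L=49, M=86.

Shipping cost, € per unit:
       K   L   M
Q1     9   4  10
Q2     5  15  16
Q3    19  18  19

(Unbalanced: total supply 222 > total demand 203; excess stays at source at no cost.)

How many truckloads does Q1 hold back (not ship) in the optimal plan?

Minimum-cost shipments:
  Q1->K: 28 × €9 = €252
  Q1->L: 49 × €4 = €196
  Q1->M: 42 × €10 = €420
  Q2->K: 40 × €5 = €200
  Q3->M: 44 × €19 = €836
Total cost = €1904.
Q1 ships 119 of its 119, leaving 0.

0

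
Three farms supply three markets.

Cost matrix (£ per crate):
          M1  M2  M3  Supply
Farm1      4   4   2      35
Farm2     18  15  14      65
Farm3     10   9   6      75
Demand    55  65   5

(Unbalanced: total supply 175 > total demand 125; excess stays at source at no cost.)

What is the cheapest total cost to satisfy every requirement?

One minimum-cost allocation:
  Farm1->M1: 35 × £4 = £140
  Farm2->M2: 15 × £15 = £225
  Farm3->M1: 20 × £10 = £200
  Farm3->M2: 50 × £9 = £450
  Farm3->M3: 5 × £6 = £30
Total = 140 + 225 + 200 + 450 + 30 = £1045.

1045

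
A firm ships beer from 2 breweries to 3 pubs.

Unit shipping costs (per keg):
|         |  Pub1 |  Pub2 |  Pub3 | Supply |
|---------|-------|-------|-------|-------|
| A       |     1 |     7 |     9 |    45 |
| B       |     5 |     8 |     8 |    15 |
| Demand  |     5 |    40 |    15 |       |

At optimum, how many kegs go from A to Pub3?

0

Solving gives:
  A to Pub1: 5 kegs
  A to Pub2: 40 kegs
  B to Pub3: 15 kegs
Total cost = 405.
The route A→Pub3 is not used.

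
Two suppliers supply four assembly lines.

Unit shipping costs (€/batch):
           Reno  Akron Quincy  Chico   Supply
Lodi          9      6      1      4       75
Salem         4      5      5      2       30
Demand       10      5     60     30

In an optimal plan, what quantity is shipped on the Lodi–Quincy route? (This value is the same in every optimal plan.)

Solving gives:
  Lodi→Akron: 5 × €6 = €30
  Lodi→Quincy: 60 × €1 = €60
  Lodi→Chico: 10 × €4 = €40
  Salem→Reno: 10 × €4 = €40
  Salem→Chico: 20 × €2 = €40
Total cost = €210.
So Lodi→Quincy carries 60 batches.

60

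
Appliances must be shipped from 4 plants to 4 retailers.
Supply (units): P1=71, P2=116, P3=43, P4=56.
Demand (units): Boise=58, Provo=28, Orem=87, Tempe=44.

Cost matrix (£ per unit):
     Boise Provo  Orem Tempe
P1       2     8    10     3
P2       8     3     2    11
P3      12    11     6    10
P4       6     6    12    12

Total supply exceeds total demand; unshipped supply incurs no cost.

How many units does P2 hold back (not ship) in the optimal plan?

Minimum-cost shipments:
  P1 to Boise: 27 × £2 = £54
  P1 to Tempe: 44 × £3 = £132
  P2 to Provo: 28 × £3 = £84
  P2 to Orem: 87 × £2 = £174
  P4 to Boise: 31 × £6 = £186
Total cost = £630.
P2 ships 115 of its 116, leaving 1.

1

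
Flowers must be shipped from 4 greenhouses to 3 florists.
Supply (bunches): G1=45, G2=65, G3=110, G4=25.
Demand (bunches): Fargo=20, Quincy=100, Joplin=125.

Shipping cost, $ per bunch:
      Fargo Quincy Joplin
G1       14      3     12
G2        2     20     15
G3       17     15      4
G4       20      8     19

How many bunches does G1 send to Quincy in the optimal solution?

45

The minimum-cost plan:
  G1–Quincy: 45 × $3 = $135
  G2–Fargo: 20 × $2 = $40
  G2–Quincy: 30 × $20 = $600
  G2–Joplin: 15 × $15 = $225
  G3–Joplin: 110 × $4 = $440
  G4–Quincy: 25 × $8 = $200
Total cost = $1640.
So G1→Quincy carries 45 bunches.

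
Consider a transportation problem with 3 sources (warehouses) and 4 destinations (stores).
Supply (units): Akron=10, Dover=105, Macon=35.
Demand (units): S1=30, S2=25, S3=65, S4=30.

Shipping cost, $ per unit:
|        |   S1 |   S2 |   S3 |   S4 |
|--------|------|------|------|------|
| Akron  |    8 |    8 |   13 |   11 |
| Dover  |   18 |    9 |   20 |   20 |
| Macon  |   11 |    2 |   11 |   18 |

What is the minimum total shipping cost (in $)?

One minimum-cost allocation:
  Akron–S1: 10 × $8 = $80
  Dover–S1: 20 × $18 = $360
  Dover–S2: 25 × $9 = $225
  Dover–S3: 30 × $20 = $600
  Dover–S4: 30 × $20 = $600
  Macon–S3: 35 × $11 = $385
Total = 80 + 360 + 225 + 600 + 600 + 385 = $2250.
(Supply check: Akron ships 10; Dover ships 105; Macon ships 35.)

2250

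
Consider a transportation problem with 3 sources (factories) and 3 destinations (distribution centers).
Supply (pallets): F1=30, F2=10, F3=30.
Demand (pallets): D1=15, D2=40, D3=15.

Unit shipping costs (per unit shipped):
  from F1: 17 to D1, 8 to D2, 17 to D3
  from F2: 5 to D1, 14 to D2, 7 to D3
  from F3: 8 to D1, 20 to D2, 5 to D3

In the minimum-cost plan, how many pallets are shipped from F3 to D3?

Optimal shipments:
  F1–D2: 30 × 8 = 240
  F2–D2: 10 × 14 = 140
  F3–D1: 15 × 8 = 120
  F3–D3: 15 × 5 = 75
Total cost = 575.
So F3→D3 carries 15 pallets.

15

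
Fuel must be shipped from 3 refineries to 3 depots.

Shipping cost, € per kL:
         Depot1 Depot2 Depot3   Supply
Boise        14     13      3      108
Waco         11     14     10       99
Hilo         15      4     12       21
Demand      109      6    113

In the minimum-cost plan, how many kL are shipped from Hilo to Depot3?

Solving gives:
  Boise to Depot3: 108 × €3 = €324
  Waco to Depot1: 99 × €11 = €1089
  Hilo to Depot1: 10 × €15 = €150
  Hilo to Depot2: 6 × €4 = €24
  Hilo to Depot3: 5 × €12 = €60
Total cost = €1647.
So Hilo→Depot3 carries 5 kL.

5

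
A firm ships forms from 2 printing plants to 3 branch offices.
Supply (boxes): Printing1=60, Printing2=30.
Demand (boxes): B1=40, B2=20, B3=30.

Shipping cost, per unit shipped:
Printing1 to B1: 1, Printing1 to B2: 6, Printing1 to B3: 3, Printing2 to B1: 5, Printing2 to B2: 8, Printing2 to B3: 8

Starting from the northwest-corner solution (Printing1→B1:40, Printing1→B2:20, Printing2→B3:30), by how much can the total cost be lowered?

70

Current plan cost = 40·1 + 20·6 + 30·8 = 400.
Optimal plan:
  Printing1→B1: 30 × 1 = 30
  Printing1→B3: 30 × 3 = 90
  Printing2→B1: 10 × 5 = 50
  Printing2→B2: 20 × 8 = 160
Optimal cost = 330.
Saving = 400 − 330 = 70.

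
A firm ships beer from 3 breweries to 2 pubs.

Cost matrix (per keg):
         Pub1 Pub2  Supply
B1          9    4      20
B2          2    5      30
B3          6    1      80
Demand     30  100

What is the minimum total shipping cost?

220

An optimal shipping plan:
  B1–Pub2: 20 × 4 = 80
  B2–Pub1: 30 × 2 = 60
  B3–Pub2: 80 × 1 = 80
Total = 80 + 60 + 80 = 220.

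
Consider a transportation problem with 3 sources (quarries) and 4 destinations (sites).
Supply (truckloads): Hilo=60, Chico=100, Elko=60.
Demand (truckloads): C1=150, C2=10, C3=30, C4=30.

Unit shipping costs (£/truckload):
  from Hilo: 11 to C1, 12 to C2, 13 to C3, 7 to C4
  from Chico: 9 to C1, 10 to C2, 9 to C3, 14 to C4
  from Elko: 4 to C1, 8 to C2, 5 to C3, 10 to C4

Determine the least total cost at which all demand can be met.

Optimal allocation:
  Hilo→C1: 20 × £11 = £220
  Hilo→C2: 10 × £12 = £120
  Hilo→C4: 30 × £7 = £210
  Chico→C1: 70 × £9 = £630
  Chico→C3: 30 × £9 = £270
  Elko→C1: 60 × £4 = £240
Total = 220 + 120 + 210 + 630 + 270 + 240 = £1690.

1690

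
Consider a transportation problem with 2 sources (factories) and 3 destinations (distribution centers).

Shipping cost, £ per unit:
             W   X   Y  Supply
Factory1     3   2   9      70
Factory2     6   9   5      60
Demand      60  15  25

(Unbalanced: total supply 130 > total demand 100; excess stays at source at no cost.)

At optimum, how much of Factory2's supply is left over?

Minimum-cost shipments:
  Factory1 to W: 55 pallets
  Factory1 to X: 15 pallets
  Factory2 to W: 5 pallets
  Factory2 to Y: 25 pallets
Total cost = £350.
Factory2 ships 30 of its 60, leaving 30.

30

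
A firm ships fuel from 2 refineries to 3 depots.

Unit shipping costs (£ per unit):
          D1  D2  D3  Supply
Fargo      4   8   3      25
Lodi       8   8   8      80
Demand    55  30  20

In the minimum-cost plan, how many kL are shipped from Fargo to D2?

Optimal shipments:
  Fargo→D1: 5 × £4 = £20
  Fargo→D3: 20 × £3 = £60
  Lodi→D1: 50 × £8 = £400
  Lodi→D2: 30 × £8 = £240
Total cost = £720.
The route Fargo→D2 is not used.

0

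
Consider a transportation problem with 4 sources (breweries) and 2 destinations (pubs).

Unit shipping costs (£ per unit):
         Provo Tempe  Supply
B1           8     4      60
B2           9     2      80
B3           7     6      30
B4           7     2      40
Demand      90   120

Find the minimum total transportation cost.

930

Optimal allocation:
  B1 to Provo: 60 × £8 = £480
  B2 to Tempe: 80 × £2 = £160
  B3 to Provo: 30 × £7 = £210
  B4 to Tempe: 40 × £2 = £80
Total = 480 + 160 + 210 + 80 = £930.
(Supply check: B1 ships 60; B2 ships 80; B3 ships 30; B4 ships 40.)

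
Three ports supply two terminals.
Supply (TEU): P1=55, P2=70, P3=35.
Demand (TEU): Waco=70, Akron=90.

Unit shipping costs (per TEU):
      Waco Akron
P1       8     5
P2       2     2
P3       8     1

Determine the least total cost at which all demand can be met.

One minimum-cost allocation:
  P1 to Akron: 55 TEU
  P2 to Waco: 70 TEU
  P3 to Akron: 35 TEU
Total cost = 450.
(Supply check: P1 ships 55; P2 ships 70; P3 ships 35.)

450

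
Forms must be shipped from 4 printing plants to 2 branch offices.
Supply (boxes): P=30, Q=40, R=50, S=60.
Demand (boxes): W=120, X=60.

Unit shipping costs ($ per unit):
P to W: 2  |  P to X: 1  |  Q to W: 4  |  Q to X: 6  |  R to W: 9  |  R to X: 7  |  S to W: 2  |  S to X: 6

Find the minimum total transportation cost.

A cheapest plan:
  P to W: 20 × $2 = $40
  P to X: 10 × $1 = $10
  Q to W: 40 × $4 = $160
  R to X: 50 × $7 = $350
  S to W: 60 × $2 = $120
Total = 40 + 10 + 160 + 350 + 120 = $680.

680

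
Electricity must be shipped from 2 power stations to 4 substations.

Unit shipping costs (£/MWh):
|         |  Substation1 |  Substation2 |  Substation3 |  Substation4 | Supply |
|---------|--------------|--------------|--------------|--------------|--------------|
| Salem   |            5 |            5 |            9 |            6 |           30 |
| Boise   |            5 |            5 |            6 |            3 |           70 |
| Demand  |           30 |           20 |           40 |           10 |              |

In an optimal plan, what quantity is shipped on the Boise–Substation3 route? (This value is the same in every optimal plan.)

The minimum-cost plan:
  Salem->Substation1: 30 MWh
  Boise->Substation2: 20 MWh
  Boise->Substation3: 40 MWh
  Boise->Substation4: 10 MWh
Total cost = £520.
So Boise→Substation3 carries 40 MWh.

40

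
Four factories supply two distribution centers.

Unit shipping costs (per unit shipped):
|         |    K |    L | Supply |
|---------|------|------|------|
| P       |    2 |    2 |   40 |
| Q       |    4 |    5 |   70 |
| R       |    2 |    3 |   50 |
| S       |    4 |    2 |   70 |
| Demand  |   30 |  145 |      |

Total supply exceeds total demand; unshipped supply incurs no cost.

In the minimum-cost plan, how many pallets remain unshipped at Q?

55

Minimum-cost shipments:
  P→L: 40 × 2 = 80
  Q→L: 15 × 5 = 75
  R→K: 30 × 2 = 60
  R→L: 20 × 3 = 60
  S→L: 70 × 2 = 140
Total cost = 415.
Q ships 15 of its 70, leaving 55.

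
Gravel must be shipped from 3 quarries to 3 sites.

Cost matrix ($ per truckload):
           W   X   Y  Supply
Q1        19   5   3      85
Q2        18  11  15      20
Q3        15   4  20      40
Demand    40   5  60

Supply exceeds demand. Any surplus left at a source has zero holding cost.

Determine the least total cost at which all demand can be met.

An optimal shipping plan:
  Q1→X: 5 × $5 = $25
  Q1→Y: 60 × $3 = $180
  Q3→W: 40 × $15 = $600
Total = 25 + 180 + 600 = $805.
(Supply check: Q1 ships 65; Q2 ships 0; Q3 ships 40.)

805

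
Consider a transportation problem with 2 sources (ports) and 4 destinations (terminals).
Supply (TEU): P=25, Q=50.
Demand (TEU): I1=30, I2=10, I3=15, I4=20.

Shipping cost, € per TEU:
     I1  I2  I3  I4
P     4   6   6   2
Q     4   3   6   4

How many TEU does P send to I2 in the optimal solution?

Solving gives:
  P→I1: 5 × €4 = €20
  P→I4: 20 × €2 = €40
  Q→I1: 25 × €4 = €100
  Q→I2: 10 × €3 = €30
  Q→I3: 15 × €6 = €90
Total cost = €280.
The route P→I2 is not used.

0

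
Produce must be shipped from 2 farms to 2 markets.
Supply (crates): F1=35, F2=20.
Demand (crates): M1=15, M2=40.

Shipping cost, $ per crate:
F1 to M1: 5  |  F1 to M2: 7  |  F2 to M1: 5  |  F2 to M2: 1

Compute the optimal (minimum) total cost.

235

A cheapest plan:
  F1–M1: 15 crates
  F1–M2: 20 crates
  F2–M2: 20 crates
Total cost = $235.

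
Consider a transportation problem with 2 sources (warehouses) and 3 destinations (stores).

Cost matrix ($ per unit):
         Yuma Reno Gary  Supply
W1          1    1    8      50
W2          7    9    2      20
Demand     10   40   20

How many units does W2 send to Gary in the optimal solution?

Solving gives:
  W1–Yuma: 10 × $1 = $10
  W1–Reno: 40 × $1 = $40
  W2–Gary: 20 × $2 = $40
Total cost = $90.
So W2→Gary carries 20 units.

20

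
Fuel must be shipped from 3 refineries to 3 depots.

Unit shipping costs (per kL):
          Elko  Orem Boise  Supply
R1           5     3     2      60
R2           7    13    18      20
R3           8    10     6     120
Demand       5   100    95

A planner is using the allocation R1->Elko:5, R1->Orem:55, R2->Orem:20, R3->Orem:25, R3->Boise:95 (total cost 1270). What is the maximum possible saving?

40

Current plan cost = 5·5 + 55·3 + 20·13 + 25·10 + 95·6 = 1270.
Optimal plan:
  R1->Orem: 60 kL
  R2->Elko: 5 kL
  R2->Orem: 15 kL
  R3->Orem: 25 kL
  R3->Boise: 95 kL
Optimal cost = 1230.
Saving = 1270 − 1230 = 40.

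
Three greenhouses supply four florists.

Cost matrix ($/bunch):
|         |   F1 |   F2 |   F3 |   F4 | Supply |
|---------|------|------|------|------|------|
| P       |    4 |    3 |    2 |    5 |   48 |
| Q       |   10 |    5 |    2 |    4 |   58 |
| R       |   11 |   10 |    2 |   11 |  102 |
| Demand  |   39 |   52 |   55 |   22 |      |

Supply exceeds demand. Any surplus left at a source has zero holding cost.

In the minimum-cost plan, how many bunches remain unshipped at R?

40

Minimum-cost shipments:
  P->F1: 32 bunches
  P->F2: 16 bunches
  Q->F2: 36 bunches
  Q->F4: 22 bunches
  R->F1: 7 bunches
  R->F3: 55 bunches
Total cost = $631.
R ships 62 of its 102, leaving 40.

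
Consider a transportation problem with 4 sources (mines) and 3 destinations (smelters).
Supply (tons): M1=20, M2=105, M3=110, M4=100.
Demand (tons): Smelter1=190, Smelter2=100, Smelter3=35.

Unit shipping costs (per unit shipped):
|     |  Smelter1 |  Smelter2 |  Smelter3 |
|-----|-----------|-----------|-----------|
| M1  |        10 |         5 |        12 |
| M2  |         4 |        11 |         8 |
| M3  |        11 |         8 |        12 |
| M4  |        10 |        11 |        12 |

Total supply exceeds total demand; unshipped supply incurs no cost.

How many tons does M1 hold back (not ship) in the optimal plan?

0

Minimum-cost shipments:
  M1–Smelter2: 20 × 5 = 100
  M2–Smelter1: 105 × 4 = 420
  M3–Smelter2: 80 × 8 = 640
  M3–Smelter3: 30 × 12 = 360
  M4–Smelter1: 85 × 10 = 850
  M4–Smelter3: 5 × 12 = 60
Total cost = 2430.
M1 ships 20 of its 20, leaving 0.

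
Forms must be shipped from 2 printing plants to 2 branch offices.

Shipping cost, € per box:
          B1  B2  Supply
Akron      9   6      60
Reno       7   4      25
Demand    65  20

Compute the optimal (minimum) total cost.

655

One minimum-cost allocation:
  Akron→B1: 40 × €9 = €360
  Akron→B2: 20 × €6 = €120
  Reno→B1: 25 × €7 = €175
Total = 360 + 120 + 175 = €655.
(Supply check: Akron ships 60; Reno ships 25.)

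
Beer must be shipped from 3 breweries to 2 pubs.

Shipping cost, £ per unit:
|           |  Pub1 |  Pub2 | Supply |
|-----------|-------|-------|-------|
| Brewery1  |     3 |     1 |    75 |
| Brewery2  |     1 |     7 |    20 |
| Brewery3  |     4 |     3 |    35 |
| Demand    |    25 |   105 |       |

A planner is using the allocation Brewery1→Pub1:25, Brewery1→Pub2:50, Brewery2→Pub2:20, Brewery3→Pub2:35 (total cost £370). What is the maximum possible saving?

Current plan cost = 25·3 + 50·1 + 20·7 + 35·3 = £370.
Optimal plan:
  Brewery1–Pub2: 75 × £1 = £75
  Brewery2–Pub1: 20 × £1 = £20
  Brewery3–Pub1: 5 × £4 = £20
  Brewery3–Pub2: 30 × £3 = £90
Optimal cost = £205.
Saving = 370 − 205 = £165.

165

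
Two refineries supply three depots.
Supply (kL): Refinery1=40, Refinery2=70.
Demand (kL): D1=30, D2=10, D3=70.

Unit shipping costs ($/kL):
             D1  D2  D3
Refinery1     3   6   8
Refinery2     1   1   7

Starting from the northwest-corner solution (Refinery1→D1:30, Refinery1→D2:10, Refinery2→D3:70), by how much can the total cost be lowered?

Current plan cost = 30·3 + 10·6 + 70·7 = $640.
Optimal plan:
  Refinery1–D3: 40 × $8 = $320
  Refinery2–D1: 30 × $1 = $30
  Refinery2–D2: 10 × $1 = $10
  Refinery2–D3: 30 × $7 = $210
Optimal cost = $570.
Saving = 640 − 570 = $70.

70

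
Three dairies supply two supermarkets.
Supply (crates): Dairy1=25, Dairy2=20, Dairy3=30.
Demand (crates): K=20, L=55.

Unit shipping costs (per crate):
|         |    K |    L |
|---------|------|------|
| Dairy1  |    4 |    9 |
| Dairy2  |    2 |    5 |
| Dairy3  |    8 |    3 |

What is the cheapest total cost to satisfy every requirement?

An optimal shipping plan:
  Dairy1–K: 20 × 4 = 80
  Dairy1–L: 5 × 9 = 45
  Dairy2–L: 20 × 5 = 100
  Dairy3–L: 30 × 3 = 90
Total = 80 + 45 + 100 + 90 = 315.
(Supply check: Dairy1 ships 25; Dairy2 ships 20; Dairy3 ships 30.)

315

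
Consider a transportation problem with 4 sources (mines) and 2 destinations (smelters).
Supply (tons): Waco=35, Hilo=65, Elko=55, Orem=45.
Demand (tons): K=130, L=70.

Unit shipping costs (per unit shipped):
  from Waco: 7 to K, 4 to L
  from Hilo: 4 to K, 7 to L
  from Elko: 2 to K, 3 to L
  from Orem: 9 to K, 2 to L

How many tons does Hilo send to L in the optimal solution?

Solving gives:
  Waco->K: 10 × 7 = 70
  Waco->L: 25 × 4 = 100
  Hilo->K: 65 × 4 = 260
  Elko->K: 55 × 2 = 110
  Orem->L: 45 × 2 = 90
Total cost = 630.
The route Hilo→L is not used.

0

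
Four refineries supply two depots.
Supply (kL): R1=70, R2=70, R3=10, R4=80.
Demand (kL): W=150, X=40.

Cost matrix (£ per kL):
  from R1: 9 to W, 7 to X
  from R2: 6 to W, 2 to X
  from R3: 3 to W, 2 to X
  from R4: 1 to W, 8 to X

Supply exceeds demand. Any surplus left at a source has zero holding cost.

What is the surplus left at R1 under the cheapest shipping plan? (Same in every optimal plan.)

40

Minimum-cost shipments:
  R1 to W: 30 × £9 = £270
  R2 to W: 30 × £6 = £180
  R2 to X: 40 × £2 = £80
  R3 to W: 10 × £3 = £30
  R4 to W: 80 × £1 = £80
Total cost = £640.
R1 ships 30 of its 70, leaving 40.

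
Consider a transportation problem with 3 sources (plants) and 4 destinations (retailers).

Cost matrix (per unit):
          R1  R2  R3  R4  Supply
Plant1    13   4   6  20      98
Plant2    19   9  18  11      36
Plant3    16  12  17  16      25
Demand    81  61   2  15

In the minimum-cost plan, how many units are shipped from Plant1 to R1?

Optimal shipments:
  Plant1->R1: 56 × 13 = 728
  Plant1->R2: 40 × 4 = 160
  Plant1->R3: 2 × 6 = 12
  Plant2->R2: 21 × 9 = 189
  Plant2->R4: 15 × 11 = 165
  Plant3->R1: 25 × 16 = 400
Total cost = 1654.
So Plant1→R1 carries 56 units.

56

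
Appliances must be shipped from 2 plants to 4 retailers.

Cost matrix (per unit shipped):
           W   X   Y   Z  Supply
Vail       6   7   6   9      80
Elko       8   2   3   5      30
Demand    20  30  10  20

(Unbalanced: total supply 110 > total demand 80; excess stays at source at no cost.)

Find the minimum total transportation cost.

420

A cheapest plan:
  Vail→W: 20 units
  Vail→Y: 10 units
  Vail→Z: 20 units
  Elko→X: 30 units
Total cost = 420.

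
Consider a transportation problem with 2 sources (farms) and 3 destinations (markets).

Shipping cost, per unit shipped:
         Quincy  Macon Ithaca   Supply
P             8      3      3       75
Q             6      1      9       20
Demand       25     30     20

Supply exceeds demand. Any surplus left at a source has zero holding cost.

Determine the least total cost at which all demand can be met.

An optimal shipping plan:
  P→Quincy: 5 × 8 = 40
  P→Macon: 30 × 3 = 90
  P→Ithaca: 20 × 3 = 60
  Q→Quincy: 20 × 6 = 120
Total = 40 + 90 + 60 + 120 = 310.

310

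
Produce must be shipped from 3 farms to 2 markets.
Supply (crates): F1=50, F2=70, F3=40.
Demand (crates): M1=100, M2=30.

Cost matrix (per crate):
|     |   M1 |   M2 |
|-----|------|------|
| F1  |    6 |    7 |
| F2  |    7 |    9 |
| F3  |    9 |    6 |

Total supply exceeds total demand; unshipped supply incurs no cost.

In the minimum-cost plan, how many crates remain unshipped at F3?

10

An optimal plan:
  F1 to M1: 50 crates
  F2 to M1: 50 crates
  F3 to M2: 30 crates
Total cost = 830.
F3 ships 30 of its 40, leaving 10.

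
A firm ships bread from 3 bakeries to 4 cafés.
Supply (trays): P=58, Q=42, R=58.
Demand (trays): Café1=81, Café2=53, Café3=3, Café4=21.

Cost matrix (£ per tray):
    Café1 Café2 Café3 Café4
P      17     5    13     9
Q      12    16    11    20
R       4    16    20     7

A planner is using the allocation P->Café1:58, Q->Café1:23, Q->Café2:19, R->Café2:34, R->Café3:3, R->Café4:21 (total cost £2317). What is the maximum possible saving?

1226

Current plan cost = 58·17 + 23·12 + 19·16 + 34·16 + 3·20 + 21·7 = £2317.
Optimal plan:
  P->Café2: 53 × £5 = £265
  P->Café4: 5 × £9 = £45
  Q->Café1: 39 × £12 = £468
  Q->Café3: 3 × £11 = £33
  R->Café1: 42 × £4 = £168
  R->Café4: 16 × £7 = £112
Optimal cost = £1091.
Saving = 2317 − 1091 = £1226.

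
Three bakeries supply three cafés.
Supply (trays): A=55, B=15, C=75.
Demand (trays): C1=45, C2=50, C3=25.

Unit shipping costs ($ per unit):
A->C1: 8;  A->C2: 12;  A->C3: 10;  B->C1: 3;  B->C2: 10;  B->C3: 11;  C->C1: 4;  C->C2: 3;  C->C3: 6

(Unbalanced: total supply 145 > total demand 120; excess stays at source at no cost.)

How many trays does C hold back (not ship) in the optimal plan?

0

Minimum-cost shipments:
  A→C1: 5 trays
  A→C3: 25 trays
  B→C1: 15 trays
  C→C1: 25 trays
  C→C2: 50 trays
Total cost = $585.
C ships 75 of its 75, leaving 0.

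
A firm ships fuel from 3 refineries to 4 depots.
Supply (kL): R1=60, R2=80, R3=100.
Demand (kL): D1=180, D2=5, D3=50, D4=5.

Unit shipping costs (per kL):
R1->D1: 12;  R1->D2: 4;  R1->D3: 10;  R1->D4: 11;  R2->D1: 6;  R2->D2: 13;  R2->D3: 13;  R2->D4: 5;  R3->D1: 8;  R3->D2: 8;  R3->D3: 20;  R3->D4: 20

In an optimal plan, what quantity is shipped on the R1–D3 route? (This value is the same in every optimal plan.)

50

The minimum-cost plan:
  R1 to D2: 5 × 4 = 20
  R1 to D3: 50 × 10 = 500
  R1 to D4: 5 × 11 = 55
  R2 to D1: 80 × 6 = 480
  R3 to D1: 100 × 8 = 800
Total cost = 1855.
So R1→D3 carries 50 kL.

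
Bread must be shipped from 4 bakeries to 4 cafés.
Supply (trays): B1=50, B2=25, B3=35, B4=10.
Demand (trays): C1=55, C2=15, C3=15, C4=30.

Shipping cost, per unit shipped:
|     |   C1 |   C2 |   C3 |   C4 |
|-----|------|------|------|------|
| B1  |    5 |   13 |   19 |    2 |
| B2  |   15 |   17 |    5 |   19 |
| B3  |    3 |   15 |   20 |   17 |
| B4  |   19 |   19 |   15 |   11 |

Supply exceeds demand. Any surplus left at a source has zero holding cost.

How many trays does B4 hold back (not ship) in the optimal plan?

An optimal plan:
  B1→C1: 20 × 5 = 100
  B1→C4: 30 × 2 = 60
  B2→C2: 10 × 17 = 170
  B2→C3: 15 × 5 = 75
  B3→C1: 35 × 3 = 105
  B4→C2: 5 × 19 = 95
Total cost = 605.
B4 ships 5 of its 10, leaving 5.

5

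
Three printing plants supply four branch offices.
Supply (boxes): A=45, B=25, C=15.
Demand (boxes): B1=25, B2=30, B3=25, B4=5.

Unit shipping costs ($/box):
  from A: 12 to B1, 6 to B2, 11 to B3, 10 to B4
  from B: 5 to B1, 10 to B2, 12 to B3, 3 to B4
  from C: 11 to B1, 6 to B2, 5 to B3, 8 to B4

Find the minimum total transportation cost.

540

Optimal allocation:
  A–B2: 30 × $6 = $180
  A–B3: 10 × $11 = $110
  A–B4: 5 × $10 = $50
  B–B1: 25 × $5 = $125
  C–B3: 15 × $5 = $75
Total = 180 + 110 + 50 + 125 + 75 = $540.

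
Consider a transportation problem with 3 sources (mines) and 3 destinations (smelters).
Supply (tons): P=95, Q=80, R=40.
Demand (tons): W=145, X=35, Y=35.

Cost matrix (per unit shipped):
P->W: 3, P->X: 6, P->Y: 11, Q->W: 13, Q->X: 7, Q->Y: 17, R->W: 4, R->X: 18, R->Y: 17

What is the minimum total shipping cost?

One minimum-cost allocation:
  P->W: 95 × 3 = 285
  Q->W: 10 × 13 = 130
  Q->X: 35 × 7 = 245
  Q->Y: 35 × 17 = 595
  R->W: 40 × 4 = 160
Total = 285 + 130 + 245 + 595 + 160 = 1415.
(Supply check: P ships 95; Q ships 80; R ships 40.)

1415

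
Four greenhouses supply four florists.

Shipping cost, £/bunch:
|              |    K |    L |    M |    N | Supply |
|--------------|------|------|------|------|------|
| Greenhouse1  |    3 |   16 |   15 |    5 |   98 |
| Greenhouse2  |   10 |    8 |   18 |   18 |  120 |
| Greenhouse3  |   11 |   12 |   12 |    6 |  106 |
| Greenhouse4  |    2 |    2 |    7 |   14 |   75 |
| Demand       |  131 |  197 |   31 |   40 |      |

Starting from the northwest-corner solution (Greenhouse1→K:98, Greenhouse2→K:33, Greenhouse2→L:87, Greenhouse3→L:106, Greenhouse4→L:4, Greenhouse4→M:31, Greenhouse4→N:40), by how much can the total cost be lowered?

Current plan cost = 98·3 + 33·10 + 87·8 + 106·12 + 4·2 + 31·7 + 40·14 = £3377.
Optimal plan:
  Greenhouse1→K: 98 × £3 = £294
  Greenhouse2→L: 120 × £8 = £960
  Greenhouse3→K: 33 × £11 = £363
  Greenhouse3→L: 2 × £12 = £24
  Greenhouse3→M: 31 × £12 = £372
  Greenhouse3→N: 40 × £6 = £240
  Greenhouse4→L: 75 × £2 = £150
Optimal cost = £2403.
Saving = 3377 − 2403 = £974.

974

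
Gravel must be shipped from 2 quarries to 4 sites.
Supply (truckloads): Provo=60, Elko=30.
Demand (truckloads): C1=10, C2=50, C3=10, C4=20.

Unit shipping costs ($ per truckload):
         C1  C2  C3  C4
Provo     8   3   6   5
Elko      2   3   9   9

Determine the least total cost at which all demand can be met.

A cheapest plan:
  Provo->C2: 30 × $3 = $90
  Provo->C3: 10 × $6 = $60
  Provo->C4: 20 × $5 = $100
  Elko->C1: 10 × $2 = $20
  Elko->C2: 20 × $3 = $60
Total = 90 + 60 + 100 + 20 + 60 = $330.

330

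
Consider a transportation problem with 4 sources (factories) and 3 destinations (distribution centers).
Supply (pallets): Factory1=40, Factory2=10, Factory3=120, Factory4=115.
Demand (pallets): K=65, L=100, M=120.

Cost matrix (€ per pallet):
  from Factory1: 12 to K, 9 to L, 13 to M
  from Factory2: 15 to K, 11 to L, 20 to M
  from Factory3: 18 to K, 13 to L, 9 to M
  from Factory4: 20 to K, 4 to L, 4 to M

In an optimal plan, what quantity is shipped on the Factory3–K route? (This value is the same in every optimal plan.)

15

Optimal shipments:
  Factory1 to K: 40 × €12 = €480
  Factory2 to K: 10 × €15 = €150
  Factory3 to K: 15 × €18 = €270
  Factory3 to M: 105 × €9 = €945
  Factory4 to L: 100 × €4 = €400
  Factory4 to M: 15 × €4 = €60
Total cost = €2305.
So Factory3→K carries 15 pallets.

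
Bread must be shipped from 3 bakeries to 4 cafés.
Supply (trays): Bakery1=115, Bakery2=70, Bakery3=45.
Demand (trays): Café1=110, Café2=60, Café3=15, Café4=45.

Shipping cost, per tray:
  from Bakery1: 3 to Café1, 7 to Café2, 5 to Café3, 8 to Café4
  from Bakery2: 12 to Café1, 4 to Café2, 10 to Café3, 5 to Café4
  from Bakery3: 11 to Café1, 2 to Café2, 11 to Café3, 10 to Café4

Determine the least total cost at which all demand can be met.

An optimal shipping plan:
  Bakery1–Café1: 110 trays
  Bakery1–Café3: 5 trays
  Bakery2–Café2: 15 trays
  Bakery2–Café3: 10 trays
  Bakery2–Café4: 45 trays
  Bakery3–Café2: 45 trays
Total cost = 830.

830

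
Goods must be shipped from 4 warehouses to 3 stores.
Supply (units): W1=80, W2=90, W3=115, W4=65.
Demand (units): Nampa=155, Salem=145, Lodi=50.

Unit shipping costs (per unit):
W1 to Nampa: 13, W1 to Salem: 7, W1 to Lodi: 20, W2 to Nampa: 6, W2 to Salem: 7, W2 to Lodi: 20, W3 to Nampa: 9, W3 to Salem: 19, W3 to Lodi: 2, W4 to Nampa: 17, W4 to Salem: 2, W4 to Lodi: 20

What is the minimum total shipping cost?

A cheapest plan:
  W1->Salem: 80 × 7 = 560
  W2->Nampa: 90 × 6 = 540
  W3->Nampa: 65 × 9 = 585
  W3->Lodi: 50 × 2 = 100
  W4->Salem: 65 × 2 = 130
Total = 560 + 540 + 585 + 100 + 130 = 1915.
(Supply check: W1 ships 80; W2 ships 90; W3 ships 115; W4 ships 65.)

1915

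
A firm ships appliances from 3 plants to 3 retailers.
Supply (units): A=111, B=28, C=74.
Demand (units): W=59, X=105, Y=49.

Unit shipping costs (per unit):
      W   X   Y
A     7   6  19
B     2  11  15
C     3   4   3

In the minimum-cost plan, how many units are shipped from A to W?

Optimal shipments:
  A->W: 6 × 7 = 42
  A->X: 105 × 6 = 630
  B->W: 28 × 2 = 56
  C->W: 25 × 3 = 75
  C->Y: 49 × 3 = 147
Total cost = 950.
So A→W carries 6 units.

6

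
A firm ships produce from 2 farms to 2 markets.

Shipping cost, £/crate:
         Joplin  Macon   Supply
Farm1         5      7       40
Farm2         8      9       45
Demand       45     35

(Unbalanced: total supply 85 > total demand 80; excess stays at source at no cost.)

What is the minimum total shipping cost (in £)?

An optimal shipping plan:
  Farm1 to Joplin: 40 × £5 = £200
  Farm2 to Joplin: 5 × £8 = £40
  Farm2 to Macon: 35 × £9 = £315
Total = 200 + 40 + 315 = £555.

555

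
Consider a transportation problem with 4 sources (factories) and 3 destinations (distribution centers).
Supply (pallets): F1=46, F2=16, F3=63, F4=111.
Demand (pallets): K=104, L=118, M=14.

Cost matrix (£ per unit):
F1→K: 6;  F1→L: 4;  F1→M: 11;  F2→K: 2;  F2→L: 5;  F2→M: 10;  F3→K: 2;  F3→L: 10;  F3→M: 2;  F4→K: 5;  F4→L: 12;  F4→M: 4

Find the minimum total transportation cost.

1323

One minimum-cost allocation:
  F1->L: 46 × £4 = £184
  F2->L: 16 × £5 = £80
  F3->K: 63 × £2 = £126
  F4->K: 41 × £5 = £205
  F4->L: 56 × £12 = £672
  F4->M: 14 × £4 = £56
Total = 184 + 80 + 126 + 205 + 672 + 56 = £1323.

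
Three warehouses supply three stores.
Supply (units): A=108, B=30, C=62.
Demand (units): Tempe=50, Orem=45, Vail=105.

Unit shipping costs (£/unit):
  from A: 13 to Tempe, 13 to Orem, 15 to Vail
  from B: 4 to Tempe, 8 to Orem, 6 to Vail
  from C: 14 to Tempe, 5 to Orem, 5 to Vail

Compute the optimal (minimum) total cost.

An optimal shipping plan:
  A->Tempe: 20 × £13 = £260
  A->Orem: 45 × £13 = £585
  A->Vail: 43 × £15 = £645
  B->Tempe: 30 × £4 = £120
  C->Vail: 62 × £5 = £310
Total = 260 + 585 + 645 + 120 + 310 = £1920.

1920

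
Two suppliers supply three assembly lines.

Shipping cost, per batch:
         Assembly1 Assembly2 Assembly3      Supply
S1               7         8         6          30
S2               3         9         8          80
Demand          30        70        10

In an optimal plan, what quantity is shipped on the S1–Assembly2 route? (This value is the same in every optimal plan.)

The minimum-cost plan:
  S1 to Assembly2: 20 × 8 = 160
  S1 to Assembly3: 10 × 6 = 60
  S2 to Assembly1: 30 × 3 = 90
  S2 to Assembly2: 50 × 9 = 450
Total cost = 760.
So S1→Assembly2 carries 20 batches.

20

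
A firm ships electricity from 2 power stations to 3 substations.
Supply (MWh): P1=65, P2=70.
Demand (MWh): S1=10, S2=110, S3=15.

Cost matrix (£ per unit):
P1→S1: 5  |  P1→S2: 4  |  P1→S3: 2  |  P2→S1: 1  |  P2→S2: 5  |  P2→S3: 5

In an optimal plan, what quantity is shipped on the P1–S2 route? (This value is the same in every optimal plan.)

50

Optimal shipments:
  P1 to S2: 50 × £4 = £200
  P1 to S3: 15 × £2 = £30
  P2 to S1: 10 × £1 = £10
  P2 to S2: 60 × £5 = £300
Total cost = £540.
So P1→S2 carries 50 MWh.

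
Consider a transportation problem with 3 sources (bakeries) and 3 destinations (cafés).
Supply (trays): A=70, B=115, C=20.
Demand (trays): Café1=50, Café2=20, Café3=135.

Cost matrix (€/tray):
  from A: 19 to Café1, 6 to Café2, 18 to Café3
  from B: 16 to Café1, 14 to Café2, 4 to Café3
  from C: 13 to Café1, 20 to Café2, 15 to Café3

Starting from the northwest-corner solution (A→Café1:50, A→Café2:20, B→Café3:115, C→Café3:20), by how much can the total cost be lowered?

60

Current plan cost = 50·19 + 20·6 + 115·4 + 20·15 = €1830.
Optimal plan:
  A->Café1: 30 × €19 = €570
  A->Café2: 20 × €6 = €120
  A->Café3: 20 × €18 = €360
  B->Café3: 115 × €4 = €460
  C->Café1: 20 × €13 = €260
Optimal cost = €1770.
Saving = 1830 − 1770 = €60.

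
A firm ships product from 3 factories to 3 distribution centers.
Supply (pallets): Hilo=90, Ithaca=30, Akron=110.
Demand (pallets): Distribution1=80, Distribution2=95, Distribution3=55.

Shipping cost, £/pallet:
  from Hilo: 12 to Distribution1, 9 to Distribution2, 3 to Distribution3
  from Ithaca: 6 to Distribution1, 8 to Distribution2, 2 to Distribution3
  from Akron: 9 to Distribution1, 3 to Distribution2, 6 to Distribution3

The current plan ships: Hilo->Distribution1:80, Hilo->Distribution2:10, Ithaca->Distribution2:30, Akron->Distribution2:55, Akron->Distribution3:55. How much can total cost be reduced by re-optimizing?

600

Current plan cost = 80·12 + 10·9 + 30·8 + 55·3 + 55·6 = £1785.
Optimal plan:
  Hilo–Distribution1: 35 × £12 = £420
  Hilo–Distribution3: 55 × £3 = £165
  Ithaca–Distribution1: 30 × £6 = £180
  Akron–Distribution1: 15 × £9 = £135
  Akron–Distribution2: 95 × £3 = £285
Optimal cost = £1185.
Saving = 1785 − 1185 = £600.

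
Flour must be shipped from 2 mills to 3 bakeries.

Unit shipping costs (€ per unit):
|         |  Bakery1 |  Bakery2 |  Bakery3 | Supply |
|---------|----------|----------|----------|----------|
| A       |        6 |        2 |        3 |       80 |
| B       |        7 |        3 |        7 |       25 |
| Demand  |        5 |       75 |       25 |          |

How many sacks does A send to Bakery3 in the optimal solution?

Optimal shipments:
  A to Bakery1: 5 sacks
  A to Bakery2: 50 sacks
  A to Bakery3: 25 sacks
  B to Bakery2: 25 sacks
Total cost = €280.
So A→Bakery3 carries 25 sacks.

25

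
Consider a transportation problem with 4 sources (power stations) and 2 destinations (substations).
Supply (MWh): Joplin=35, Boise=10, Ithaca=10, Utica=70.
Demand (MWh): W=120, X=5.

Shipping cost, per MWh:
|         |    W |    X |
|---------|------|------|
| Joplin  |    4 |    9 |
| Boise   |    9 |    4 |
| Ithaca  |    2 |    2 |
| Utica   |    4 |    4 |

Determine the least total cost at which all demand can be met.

505

An optimal shipping plan:
  Joplin→W: 35 MWh
  Boise→W: 5 MWh
  Boise→X: 5 MWh
  Ithaca→W: 10 MWh
  Utica→W: 70 MWh
Total cost = 505.
(Supply check: Joplin ships 35; Boise ships 10; Ithaca ships 10; Utica ships 70.)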